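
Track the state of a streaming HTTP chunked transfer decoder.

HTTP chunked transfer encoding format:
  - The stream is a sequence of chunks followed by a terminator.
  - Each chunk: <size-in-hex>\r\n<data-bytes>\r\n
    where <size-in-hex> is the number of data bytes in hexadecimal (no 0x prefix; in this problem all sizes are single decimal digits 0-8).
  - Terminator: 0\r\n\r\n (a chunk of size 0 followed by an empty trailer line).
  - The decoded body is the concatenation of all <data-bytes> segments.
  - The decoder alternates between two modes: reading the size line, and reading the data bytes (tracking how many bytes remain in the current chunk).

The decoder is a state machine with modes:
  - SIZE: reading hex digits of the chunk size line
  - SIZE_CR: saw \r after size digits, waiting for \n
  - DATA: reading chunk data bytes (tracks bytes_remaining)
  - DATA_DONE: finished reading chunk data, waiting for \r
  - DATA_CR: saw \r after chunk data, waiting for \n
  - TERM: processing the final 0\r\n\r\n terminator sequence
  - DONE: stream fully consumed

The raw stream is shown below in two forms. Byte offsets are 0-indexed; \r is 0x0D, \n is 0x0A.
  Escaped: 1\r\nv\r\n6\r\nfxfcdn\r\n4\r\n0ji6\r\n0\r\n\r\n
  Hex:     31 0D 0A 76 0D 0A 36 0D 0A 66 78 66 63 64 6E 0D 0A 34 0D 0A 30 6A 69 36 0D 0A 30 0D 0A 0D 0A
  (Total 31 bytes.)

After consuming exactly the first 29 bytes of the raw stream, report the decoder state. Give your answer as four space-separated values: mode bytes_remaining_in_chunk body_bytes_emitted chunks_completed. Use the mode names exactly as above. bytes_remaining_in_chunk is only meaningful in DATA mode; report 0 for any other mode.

Answer: TERM 0 11 3

Derivation:
Byte 0 = '1': mode=SIZE remaining=0 emitted=0 chunks_done=0
Byte 1 = 0x0D: mode=SIZE_CR remaining=0 emitted=0 chunks_done=0
Byte 2 = 0x0A: mode=DATA remaining=1 emitted=0 chunks_done=0
Byte 3 = 'v': mode=DATA_DONE remaining=0 emitted=1 chunks_done=0
Byte 4 = 0x0D: mode=DATA_CR remaining=0 emitted=1 chunks_done=0
Byte 5 = 0x0A: mode=SIZE remaining=0 emitted=1 chunks_done=1
Byte 6 = '6': mode=SIZE remaining=0 emitted=1 chunks_done=1
Byte 7 = 0x0D: mode=SIZE_CR remaining=0 emitted=1 chunks_done=1
Byte 8 = 0x0A: mode=DATA remaining=6 emitted=1 chunks_done=1
Byte 9 = 'f': mode=DATA remaining=5 emitted=2 chunks_done=1
Byte 10 = 'x': mode=DATA remaining=4 emitted=3 chunks_done=1
Byte 11 = 'f': mode=DATA remaining=3 emitted=4 chunks_done=1
Byte 12 = 'c': mode=DATA remaining=2 emitted=5 chunks_done=1
Byte 13 = 'd': mode=DATA remaining=1 emitted=6 chunks_done=1
Byte 14 = 'n': mode=DATA_DONE remaining=0 emitted=7 chunks_done=1
Byte 15 = 0x0D: mode=DATA_CR remaining=0 emitted=7 chunks_done=1
Byte 16 = 0x0A: mode=SIZE remaining=0 emitted=7 chunks_done=2
Byte 17 = '4': mode=SIZE remaining=0 emitted=7 chunks_done=2
Byte 18 = 0x0D: mode=SIZE_CR remaining=0 emitted=7 chunks_done=2
Byte 19 = 0x0A: mode=DATA remaining=4 emitted=7 chunks_done=2
Byte 20 = '0': mode=DATA remaining=3 emitted=8 chunks_done=2
Byte 21 = 'j': mode=DATA remaining=2 emitted=9 chunks_done=2
Byte 22 = 'i': mode=DATA remaining=1 emitted=10 chunks_done=2
Byte 23 = '6': mode=DATA_DONE remaining=0 emitted=11 chunks_done=2
Byte 24 = 0x0D: mode=DATA_CR remaining=0 emitted=11 chunks_done=2
Byte 25 = 0x0A: mode=SIZE remaining=0 emitted=11 chunks_done=3
Byte 26 = '0': mode=SIZE remaining=0 emitted=11 chunks_done=3
Byte 27 = 0x0D: mode=SIZE_CR remaining=0 emitted=11 chunks_done=3
Byte 28 = 0x0A: mode=TERM remaining=0 emitted=11 chunks_done=3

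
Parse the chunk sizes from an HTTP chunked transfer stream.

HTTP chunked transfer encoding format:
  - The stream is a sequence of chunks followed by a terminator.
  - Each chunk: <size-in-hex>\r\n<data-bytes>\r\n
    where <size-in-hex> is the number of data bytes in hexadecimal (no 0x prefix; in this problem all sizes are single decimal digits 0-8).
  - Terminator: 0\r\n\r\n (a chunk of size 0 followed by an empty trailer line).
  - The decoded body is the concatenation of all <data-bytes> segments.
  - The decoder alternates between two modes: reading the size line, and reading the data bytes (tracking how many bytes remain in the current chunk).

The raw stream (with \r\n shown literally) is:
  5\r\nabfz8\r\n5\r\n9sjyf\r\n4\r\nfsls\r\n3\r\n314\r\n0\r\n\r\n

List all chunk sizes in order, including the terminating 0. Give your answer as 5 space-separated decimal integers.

Chunk 1: stream[0..1]='5' size=0x5=5, data at stream[3..8]='abfz8' -> body[0..5], body so far='abfz8'
Chunk 2: stream[10..11]='5' size=0x5=5, data at stream[13..18]='9sjyf' -> body[5..10], body so far='abfz89sjyf'
Chunk 3: stream[20..21]='4' size=0x4=4, data at stream[23..27]='fsls' -> body[10..14], body so far='abfz89sjyffsls'
Chunk 4: stream[29..30]='3' size=0x3=3, data at stream[32..35]='314' -> body[14..17], body so far='abfz89sjyffsls314'
Chunk 5: stream[37..38]='0' size=0 (terminator). Final body='abfz89sjyffsls314' (17 bytes)

Answer: 5 5 4 3 0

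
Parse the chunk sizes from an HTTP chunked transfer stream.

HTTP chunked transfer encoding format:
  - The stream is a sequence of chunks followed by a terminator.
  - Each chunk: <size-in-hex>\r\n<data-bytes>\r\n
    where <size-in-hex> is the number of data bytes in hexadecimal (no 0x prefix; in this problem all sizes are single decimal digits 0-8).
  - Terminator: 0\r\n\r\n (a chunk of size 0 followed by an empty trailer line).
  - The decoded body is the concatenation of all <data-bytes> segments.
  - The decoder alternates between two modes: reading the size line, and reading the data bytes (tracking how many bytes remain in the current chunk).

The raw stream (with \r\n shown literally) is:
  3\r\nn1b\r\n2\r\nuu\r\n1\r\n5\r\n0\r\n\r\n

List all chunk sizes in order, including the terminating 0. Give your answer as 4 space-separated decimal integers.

Answer: 3 2 1 0

Derivation:
Chunk 1: stream[0..1]='3' size=0x3=3, data at stream[3..6]='n1b' -> body[0..3], body so far='n1b'
Chunk 2: stream[8..9]='2' size=0x2=2, data at stream[11..13]='uu' -> body[3..5], body so far='n1buu'
Chunk 3: stream[15..16]='1' size=0x1=1, data at stream[18..19]='5' -> body[5..6], body so far='n1buu5'
Chunk 4: stream[21..22]='0' size=0 (terminator). Final body='n1buu5' (6 bytes)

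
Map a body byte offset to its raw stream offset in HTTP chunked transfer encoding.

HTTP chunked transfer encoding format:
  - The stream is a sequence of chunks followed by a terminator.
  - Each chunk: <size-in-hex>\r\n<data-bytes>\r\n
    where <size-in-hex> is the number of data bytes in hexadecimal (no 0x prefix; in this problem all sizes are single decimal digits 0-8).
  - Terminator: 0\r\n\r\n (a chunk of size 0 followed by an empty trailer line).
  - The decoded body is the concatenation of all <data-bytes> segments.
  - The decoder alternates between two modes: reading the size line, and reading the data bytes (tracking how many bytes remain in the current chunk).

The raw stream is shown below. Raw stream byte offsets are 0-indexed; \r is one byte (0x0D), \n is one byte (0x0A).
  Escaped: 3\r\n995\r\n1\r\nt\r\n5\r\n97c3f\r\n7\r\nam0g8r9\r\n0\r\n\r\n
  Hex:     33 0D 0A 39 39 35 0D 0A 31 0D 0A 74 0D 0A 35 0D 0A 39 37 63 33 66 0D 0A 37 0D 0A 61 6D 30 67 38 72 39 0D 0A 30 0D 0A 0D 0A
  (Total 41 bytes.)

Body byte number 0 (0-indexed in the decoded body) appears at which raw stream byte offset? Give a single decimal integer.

Answer: 3

Derivation:
Chunk 1: stream[0..1]='3' size=0x3=3, data at stream[3..6]='995' -> body[0..3], body so far='995'
Chunk 2: stream[8..9]='1' size=0x1=1, data at stream[11..12]='t' -> body[3..4], body so far='995t'
Chunk 3: stream[14..15]='5' size=0x5=5, data at stream[17..22]='97c3f' -> body[4..9], body so far='995t97c3f'
Chunk 4: stream[24..25]='7' size=0x7=7, data at stream[27..34]='am0g8r9' -> body[9..16], body so far='995t97c3fam0g8r9'
Chunk 5: stream[36..37]='0' size=0 (terminator). Final body='995t97c3fam0g8r9' (16 bytes)
Body byte 0 at stream offset 3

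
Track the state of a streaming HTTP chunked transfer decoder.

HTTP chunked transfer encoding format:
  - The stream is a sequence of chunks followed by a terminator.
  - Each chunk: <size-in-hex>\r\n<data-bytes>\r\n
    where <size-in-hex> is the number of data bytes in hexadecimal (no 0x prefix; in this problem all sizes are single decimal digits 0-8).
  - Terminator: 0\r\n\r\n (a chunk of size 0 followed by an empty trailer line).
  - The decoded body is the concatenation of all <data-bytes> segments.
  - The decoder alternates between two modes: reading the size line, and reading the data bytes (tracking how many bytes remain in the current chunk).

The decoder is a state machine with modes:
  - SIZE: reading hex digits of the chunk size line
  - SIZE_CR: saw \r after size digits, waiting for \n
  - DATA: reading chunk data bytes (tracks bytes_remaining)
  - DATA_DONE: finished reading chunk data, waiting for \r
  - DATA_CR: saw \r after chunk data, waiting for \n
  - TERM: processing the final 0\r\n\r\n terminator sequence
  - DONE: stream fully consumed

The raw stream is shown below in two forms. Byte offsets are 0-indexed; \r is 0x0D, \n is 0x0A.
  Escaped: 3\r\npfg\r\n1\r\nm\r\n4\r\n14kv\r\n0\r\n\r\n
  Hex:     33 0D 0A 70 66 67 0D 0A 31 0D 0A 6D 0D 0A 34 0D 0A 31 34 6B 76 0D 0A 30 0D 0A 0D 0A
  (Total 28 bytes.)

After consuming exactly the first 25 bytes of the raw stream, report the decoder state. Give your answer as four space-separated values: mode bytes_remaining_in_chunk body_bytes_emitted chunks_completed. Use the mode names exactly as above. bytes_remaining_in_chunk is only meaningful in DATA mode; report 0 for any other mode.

Byte 0 = '3': mode=SIZE remaining=0 emitted=0 chunks_done=0
Byte 1 = 0x0D: mode=SIZE_CR remaining=0 emitted=0 chunks_done=0
Byte 2 = 0x0A: mode=DATA remaining=3 emitted=0 chunks_done=0
Byte 3 = 'p': mode=DATA remaining=2 emitted=1 chunks_done=0
Byte 4 = 'f': mode=DATA remaining=1 emitted=2 chunks_done=0
Byte 5 = 'g': mode=DATA_DONE remaining=0 emitted=3 chunks_done=0
Byte 6 = 0x0D: mode=DATA_CR remaining=0 emitted=3 chunks_done=0
Byte 7 = 0x0A: mode=SIZE remaining=0 emitted=3 chunks_done=1
Byte 8 = '1': mode=SIZE remaining=0 emitted=3 chunks_done=1
Byte 9 = 0x0D: mode=SIZE_CR remaining=0 emitted=3 chunks_done=1
Byte 10 = 0x0A: mode=DATA remaining=1 emitted=3 chunks_done=1
Byte 11 = 'm': mode=DATA_DONE remaining=0 emitted=4 chunks_done=1
Byte 12 = 0x0D: mode=DATA_CR remaining=0 emitted=4 chunks_done=1
Byte 13 = 0x0A: mode=SIZE remaining=0 emitted=4 chunks_done=2
Byte 14 = '4': mode=SIZE remaining=0 emitted=4 chunks_done=2
Byte 15 = 0x0D: mode=SIZE_CR remaining=0 emitted=4 chunks_done=2
Byte 16 = 0x0A: mode=DATA remaining=4 emitted=4 chunks_done=2
Byte 17 = '1': mode=DATA remaining=3 emitted=5 chunks_done=2
Byte 18 = '4': mode=DATA remaining=2 emitted=6 chunks_done=2
Byte 19 = 'k': mode=DATA remaining=1 emitted=7 chunks_done=2
Byte 20 = 'v': mode=DATA_DONE remaining=0 emitted=8 chunks_done=2
Byte 21 = 0x0D: mode=DATA_CR remaining=0 emitted=8 chunks_done=2
Byte 22 = 0x0A: mode=SIZE remaining=0 emitted=8 chunks_done=3
Byte 23 = '0': mode=SIZE remaining=0 emitted=8 chunks_done=3
Byte 24 = 0x0D: mode=SIZE_CR remaining=0 emitted=8 chunks_done=3

Answer: SIZE_CR 0 8 3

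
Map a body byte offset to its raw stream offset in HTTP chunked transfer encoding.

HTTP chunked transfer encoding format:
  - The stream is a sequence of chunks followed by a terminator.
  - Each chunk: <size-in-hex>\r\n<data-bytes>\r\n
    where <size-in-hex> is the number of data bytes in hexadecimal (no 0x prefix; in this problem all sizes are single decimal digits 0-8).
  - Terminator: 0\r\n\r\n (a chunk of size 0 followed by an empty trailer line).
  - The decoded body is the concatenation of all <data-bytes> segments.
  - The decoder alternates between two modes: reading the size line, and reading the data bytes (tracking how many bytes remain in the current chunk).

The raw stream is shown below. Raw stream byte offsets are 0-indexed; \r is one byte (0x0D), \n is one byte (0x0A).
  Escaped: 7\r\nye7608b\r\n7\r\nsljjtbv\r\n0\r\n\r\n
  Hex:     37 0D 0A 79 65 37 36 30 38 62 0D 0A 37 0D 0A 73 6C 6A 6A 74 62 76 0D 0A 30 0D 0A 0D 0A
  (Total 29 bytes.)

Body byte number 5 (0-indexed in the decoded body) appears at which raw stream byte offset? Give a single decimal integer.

Answer: 8

Derivation:
Chunk 1: stream[0..1]='7' size=0x7=7, data at stream[3..10]='ye7608b' -> body[0..7], body so far='ye7608b'
Chunk 2: stream[12..13]='7' size=0x7=7, data at stream[15..22]='sljjtbv' -> body[7..14], body so far='ye7608bsljjtbv'
Chunk 3: stream[24..25]='0' size=0 (terminator). Final body='ye7608bsljjtbv' (14 bytes)
Body byte 5 at stream offset 8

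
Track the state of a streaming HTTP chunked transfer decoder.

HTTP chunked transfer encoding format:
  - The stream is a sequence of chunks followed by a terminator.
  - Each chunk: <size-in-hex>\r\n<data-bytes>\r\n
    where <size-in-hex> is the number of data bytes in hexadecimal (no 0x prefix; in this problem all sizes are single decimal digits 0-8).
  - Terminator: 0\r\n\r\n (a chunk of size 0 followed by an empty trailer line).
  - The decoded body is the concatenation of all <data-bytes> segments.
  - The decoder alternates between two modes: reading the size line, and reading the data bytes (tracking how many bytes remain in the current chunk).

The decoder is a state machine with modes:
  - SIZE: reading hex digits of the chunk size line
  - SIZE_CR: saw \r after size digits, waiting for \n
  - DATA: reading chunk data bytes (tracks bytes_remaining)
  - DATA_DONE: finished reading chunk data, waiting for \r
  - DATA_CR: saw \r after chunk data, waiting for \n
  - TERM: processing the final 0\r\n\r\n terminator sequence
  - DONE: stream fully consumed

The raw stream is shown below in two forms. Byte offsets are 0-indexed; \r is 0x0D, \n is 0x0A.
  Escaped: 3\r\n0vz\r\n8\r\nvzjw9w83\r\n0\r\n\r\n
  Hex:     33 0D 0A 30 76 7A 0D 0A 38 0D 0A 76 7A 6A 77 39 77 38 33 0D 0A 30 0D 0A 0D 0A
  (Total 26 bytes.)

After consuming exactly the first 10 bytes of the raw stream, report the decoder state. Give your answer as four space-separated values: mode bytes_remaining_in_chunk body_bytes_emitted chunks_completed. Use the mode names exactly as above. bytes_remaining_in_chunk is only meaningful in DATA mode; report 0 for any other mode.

Answer: SIZE_CR 0 3 1

Derivation:
Byte 0 = '3': mode=SIZE remaining=0 emitted=0 chunks_done=0
Byte 1 = 0x0D: mode=SIZE_CR remaining=0 emitted=0 chunks_done=0
Byte 2 = 0x0A: mode=DATA remaining=3 emitted=0 chunks_done=0
Byte 3 = '0': mode=DATA remaining=2 emitted=1 chunks_done=0
Byte 4 = 'v': mode=DATA remaining=1 emitted=2 chunks_done=0
Byte 5 = 'z': mode=DATA_DONE remaining=0 emitted=3 chunks_done=0
Byte 6 = 0x0D: mode=DATA_CR remaining=0 emitted=3 chunks_done=0
Byte 7 = 0x0A: mode=SIZE remaining=0 emitted=3 chunks_done=1
Byte 8 = '8': mode=SIZE remaining=0 emitted=3 chunks_done=1
Byte 9 = 0x0D: mode=SIZE_CR remaining=0 emitted=3 chunks_done=1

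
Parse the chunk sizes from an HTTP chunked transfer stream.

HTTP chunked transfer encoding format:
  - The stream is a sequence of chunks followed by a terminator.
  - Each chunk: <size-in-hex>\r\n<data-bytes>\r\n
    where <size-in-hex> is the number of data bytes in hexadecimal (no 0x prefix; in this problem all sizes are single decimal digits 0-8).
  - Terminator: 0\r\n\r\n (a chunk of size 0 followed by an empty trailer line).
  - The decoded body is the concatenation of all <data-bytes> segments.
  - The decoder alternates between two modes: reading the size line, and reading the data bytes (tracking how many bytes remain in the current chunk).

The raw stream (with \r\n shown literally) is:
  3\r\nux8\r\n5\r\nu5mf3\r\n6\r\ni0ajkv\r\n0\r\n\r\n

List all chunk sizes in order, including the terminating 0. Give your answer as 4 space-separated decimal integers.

Chunk 1: stream[0..1]='3' size=0x3=3, data at stream[3..6]='ux8' -> body[0..3], body so far='ux8'
Chunk 2: stream[8..9]='5' size=0x5=5, data at stream[11..16]='u5mf3' -> body[3..8], body so far='ux8u5mf3'
Chunk 3: stream[18..19]='6' size=0x6=6, data at stream[21..27]='i0ajkv' -> body[8..14], body so far='ux8u5mf3i0ajkv'
Chunk 4: stream[29..30]='0' size=0 (terminator). Final body='ux8u5mf3i0ajkv' (14 bytes)

Answer: 3 5 6 0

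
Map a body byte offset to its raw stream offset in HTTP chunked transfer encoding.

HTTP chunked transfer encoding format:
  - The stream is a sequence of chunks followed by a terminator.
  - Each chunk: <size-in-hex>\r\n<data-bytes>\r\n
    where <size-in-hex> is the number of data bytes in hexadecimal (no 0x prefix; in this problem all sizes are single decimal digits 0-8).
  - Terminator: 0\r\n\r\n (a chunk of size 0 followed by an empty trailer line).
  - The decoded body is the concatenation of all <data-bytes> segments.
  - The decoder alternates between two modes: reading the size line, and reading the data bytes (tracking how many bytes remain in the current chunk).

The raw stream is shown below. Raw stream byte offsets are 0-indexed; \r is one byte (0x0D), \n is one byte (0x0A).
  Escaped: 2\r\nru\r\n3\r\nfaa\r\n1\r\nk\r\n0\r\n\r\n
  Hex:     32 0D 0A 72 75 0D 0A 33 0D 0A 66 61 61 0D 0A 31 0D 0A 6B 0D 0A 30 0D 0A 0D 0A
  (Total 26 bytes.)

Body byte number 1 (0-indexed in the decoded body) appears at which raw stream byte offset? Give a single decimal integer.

Chunk 1: stream[0..1]='2' size=0x2=2, data at stream[3..5]='ru' -> body[0..2], body so far='ru'
Chunk 2: stream[7..8]='3' size=0x3=3, data at stream[10..13]='faa' -> body[2..5], body so far='rufaa'
Chunk 3: stream[15..16]='1' size=0x1=1, data at stream[18..19]='k' -> body[5..6], body so far='rufaak'
Chunk 4: stream[21..22]='0' size=0 (terminator). Final body='rufaak' (6 bytes)
Body byte 1 at stream offset 4

Answer: 4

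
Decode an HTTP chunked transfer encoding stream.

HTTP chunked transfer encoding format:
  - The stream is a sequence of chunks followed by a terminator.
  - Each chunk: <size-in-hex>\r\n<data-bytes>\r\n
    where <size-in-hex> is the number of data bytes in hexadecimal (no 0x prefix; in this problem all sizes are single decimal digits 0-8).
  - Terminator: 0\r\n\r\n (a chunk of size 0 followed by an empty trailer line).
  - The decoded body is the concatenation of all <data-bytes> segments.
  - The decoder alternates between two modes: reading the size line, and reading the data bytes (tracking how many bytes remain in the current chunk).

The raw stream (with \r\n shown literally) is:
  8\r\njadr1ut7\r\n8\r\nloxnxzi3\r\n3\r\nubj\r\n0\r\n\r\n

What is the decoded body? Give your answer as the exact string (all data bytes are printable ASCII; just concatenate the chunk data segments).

Answer: jadr1ut7loxnxzi3ubj

Derivation:
Chunk 1: stream[0..1]='8' size=0x8=8, data at stream[3..11]='jadr1ut7' -> body[0..8], body so far='jadr1ut7'
Chunk 2: stream[13..14]='8' size=0x8=8, data at stream[16..24]='loxnxzi3' -> body[8..16], body so far='jadr1ut7loxnxzi3'
Chunk 3: stream[26..27]='3' size=0x3=3, data at stream[29..32]='ubj' -> body[16..19], body so far='jadr1ut7loxnxzi3ubj'
Chunk 4: stream[34..35]='0' size=0 (terminator). Final body='jadr1ut7loxnxzi3ubj' (19 bytes)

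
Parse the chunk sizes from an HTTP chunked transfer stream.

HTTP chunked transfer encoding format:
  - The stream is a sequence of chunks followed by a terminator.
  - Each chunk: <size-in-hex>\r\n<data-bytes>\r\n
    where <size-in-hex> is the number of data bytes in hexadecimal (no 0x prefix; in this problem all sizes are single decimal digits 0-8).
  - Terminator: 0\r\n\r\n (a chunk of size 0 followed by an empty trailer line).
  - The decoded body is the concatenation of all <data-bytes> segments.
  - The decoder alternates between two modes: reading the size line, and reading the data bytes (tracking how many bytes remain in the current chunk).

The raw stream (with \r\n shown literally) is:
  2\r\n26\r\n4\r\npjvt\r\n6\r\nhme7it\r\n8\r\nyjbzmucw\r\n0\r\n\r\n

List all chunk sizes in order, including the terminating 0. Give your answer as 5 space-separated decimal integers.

Chunk 1: stream[0..1]='2' size=0x2=2, data at stream[3..5]='26' -> body[0..2], body so far='26'
Chunk 2: stream[7..8]='4' size=0x4=4, data at stream[10..14]='pjvt' -> body[2..6], body so far='26pjvt'
Chunk 3: stream[16..17]='6' size=0x6=6, data at stream[19..25]='hme7it' -> body[6..12], body so far='26pjvthme7it'
Chunk 4: stream[27..28]='8' size=0x8=8, data at stream[30..38]='yjbzmucw' -> body[12..20], body so far='26pjvthme7ityjbzmucw'
Chunk 5: stream[40..41]='0' size=0 (terminator). Final body='26pjvthme7ityjbzmucw' (20 bytes)

Answer: 2 4 6 8 0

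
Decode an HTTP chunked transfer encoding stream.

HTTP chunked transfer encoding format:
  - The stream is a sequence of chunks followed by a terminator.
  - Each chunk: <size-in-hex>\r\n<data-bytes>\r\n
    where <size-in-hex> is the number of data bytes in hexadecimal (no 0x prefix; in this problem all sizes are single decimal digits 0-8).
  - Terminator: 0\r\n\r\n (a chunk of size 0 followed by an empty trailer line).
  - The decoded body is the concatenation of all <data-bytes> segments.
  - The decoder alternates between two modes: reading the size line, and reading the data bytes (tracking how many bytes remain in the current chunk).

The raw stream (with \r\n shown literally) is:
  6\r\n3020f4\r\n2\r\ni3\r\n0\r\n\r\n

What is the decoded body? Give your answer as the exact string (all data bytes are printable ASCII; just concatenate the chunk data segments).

Chunk 1: stream[0..1]='6' size=0x6=6, data at stream[3..9]='3020f4' -> body[0..6], body so far='3020f4'
Chunk 2: stream[11..12]='2' size=0x2=2, data at stream[14..16]='i3' -> body[6..8], body so far='3020f4i3'
Chunk 3: stream[18..19]='0' size=0 (terminator). Final body='3020f4i3' (8 bytes)

Answer: 3020f4i3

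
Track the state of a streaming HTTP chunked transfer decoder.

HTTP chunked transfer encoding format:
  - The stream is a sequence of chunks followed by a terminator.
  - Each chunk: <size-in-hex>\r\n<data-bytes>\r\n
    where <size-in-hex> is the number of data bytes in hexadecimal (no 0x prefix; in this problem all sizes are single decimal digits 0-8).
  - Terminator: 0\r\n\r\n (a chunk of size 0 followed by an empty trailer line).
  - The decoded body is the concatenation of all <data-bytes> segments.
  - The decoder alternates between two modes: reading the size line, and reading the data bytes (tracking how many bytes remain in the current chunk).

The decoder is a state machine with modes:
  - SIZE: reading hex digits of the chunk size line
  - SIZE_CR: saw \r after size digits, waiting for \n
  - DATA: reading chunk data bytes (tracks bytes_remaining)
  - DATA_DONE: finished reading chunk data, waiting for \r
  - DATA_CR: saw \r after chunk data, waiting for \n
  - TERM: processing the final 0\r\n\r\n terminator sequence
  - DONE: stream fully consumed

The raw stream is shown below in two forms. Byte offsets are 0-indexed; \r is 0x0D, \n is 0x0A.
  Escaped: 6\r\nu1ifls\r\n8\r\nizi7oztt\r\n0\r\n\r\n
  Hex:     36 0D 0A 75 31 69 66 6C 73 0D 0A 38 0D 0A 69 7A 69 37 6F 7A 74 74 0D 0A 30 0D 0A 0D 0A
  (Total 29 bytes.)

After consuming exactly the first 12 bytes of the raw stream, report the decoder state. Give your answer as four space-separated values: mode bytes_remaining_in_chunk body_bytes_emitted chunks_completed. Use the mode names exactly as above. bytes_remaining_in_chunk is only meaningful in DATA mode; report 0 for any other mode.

Byte 0 = '6': mode=SIZE remaining=0 emitted=0 chunks_done=0
Byte 1 = 0x0D: mode=SIZE_CR remaining=0 emitted=0 chunks_done=0
Byte 2 = 0x0A: mode=DATA remaining=6 emitted=0 chunks_done=0
Byte 3 = 'u': mode=DATA remaining=5 emitted=1 chunks_done=0
Byte 4 = '1': mode=DATA remaining=4 emitted=2 chunks_done=0
Byte 5 = 'i': mode=DATA remaining=3 emitted=3 chunks_done=0
Byte 6 = 'f': mode=DATA remaining=2 emitted=4 chunks_done=0
Byte 7 = 'l': mode=DATA remaining=1 emitted=5 chunks_done=0
Byte 8 = 's': mode=DATA_DONE remaining=0 emitted=6 chunks_done=0
Byte 9 = 0x0D: mode=DATA_CR remaining=0 emitted=6 chunks_done=0
Byte 10 = 0x0A: mode=SIZE remaining=0 emitted=6 chunks_done=1
Byte 11 = '8': mode=SIZE remaining=0 emitted=6 chunks_done=1

Answer: SIZE 0 6 1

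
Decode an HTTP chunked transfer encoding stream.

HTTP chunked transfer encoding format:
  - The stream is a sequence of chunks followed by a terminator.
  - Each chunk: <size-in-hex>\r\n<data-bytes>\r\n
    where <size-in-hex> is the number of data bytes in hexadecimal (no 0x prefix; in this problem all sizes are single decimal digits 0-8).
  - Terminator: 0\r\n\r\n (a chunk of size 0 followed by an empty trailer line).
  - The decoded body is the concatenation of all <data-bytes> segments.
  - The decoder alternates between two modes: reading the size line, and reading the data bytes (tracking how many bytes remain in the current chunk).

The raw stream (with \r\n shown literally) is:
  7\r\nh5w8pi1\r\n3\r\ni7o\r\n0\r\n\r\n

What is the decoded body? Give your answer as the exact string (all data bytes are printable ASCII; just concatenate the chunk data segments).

Chunk 1: stream[0..1]='7' size=0x7=7, data at stream[3..10]='h5w8pi1' -> body[0..7], body so far='h5w8pi1'
Chunk 2: stream[12..13]='3' size=0x3=3, data at stream[15..18]='i7o' -> body[7..10], body so far='h5w8pi1i7o'
Chunk 3: stream[20..21]='0' size=0 (terminator). Final body='h5w8pi1i7o' (10 bytes)

Answer: h5w8pi1i7o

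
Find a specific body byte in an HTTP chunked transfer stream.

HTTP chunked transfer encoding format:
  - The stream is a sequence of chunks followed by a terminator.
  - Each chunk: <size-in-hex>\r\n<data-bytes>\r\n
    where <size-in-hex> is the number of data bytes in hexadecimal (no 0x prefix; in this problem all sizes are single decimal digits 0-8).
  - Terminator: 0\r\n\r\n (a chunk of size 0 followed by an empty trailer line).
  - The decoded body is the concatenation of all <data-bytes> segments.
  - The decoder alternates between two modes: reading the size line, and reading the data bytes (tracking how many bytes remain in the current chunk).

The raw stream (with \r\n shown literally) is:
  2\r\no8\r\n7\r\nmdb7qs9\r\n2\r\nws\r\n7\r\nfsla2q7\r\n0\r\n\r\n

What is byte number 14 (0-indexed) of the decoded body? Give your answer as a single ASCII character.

Answer: a

Derivation:
Chunk 1: stream[0..1]='2' size=0x2=2, data at stream[3..5]='o8' -> body[0..2], body so far='o8'
Chunk 2: stream[7..8]='7' size=0x7=7, data at stream[10..17]='mdb7qs9' -> body[2..9], body so far='o8mdb7qs9'
Chunk 3: stream[19..20]='2' size=0x2=2, data at stream[22..24]='ws' -> body[9..11], body so far='o8mdb7qs9ws'
Chunk 4: stream[26..27]='7' size=0x7=7, data at stream[29..36]='fsla2q7' -> body[11..18], body so far='o8mdb7qs9wsfsla2q7'
Chunk 5: stream[38..39]='0' size=0 (terminator). Final body='o8mdb7qs9wsfsla2q7' (18 bytes)
Body byte 14 = 'a'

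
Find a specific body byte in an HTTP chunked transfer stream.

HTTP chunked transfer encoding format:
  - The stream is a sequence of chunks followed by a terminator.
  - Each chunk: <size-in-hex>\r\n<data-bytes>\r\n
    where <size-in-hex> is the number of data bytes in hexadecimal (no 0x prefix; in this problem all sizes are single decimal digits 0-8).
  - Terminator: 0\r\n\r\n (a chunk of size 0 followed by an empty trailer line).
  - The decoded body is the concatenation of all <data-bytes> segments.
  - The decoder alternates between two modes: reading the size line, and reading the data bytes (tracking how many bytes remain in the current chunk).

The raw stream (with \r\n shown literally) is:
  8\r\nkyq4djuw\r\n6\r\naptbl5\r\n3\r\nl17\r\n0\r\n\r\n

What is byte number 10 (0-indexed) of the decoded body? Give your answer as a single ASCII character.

Chunk 1: stream[0..1]='8' size=0x8=8, data at stream[3..11]='kyq4djuw' -> body[0..8], body so far='kyq4djuw'
Chunk 2: stream[13..14]='6' size=0x6=6, data at stream[16..22]='aptbl5' -> body[8..14], body so far='kyq4djuwaptbl5'
Chunk 3: stream[24..25]='3' size=0x3=3, data at stream[27..30]='l17' -> body[14..17], body so far='kyq4djuwaptbl5l17'
Chunk 4: stream[32..33]='0' size=0 (terminator). Final body='kyq4djuwaptbl5l17' (17 bytes)
Body byte 10 = 't'

Answer: t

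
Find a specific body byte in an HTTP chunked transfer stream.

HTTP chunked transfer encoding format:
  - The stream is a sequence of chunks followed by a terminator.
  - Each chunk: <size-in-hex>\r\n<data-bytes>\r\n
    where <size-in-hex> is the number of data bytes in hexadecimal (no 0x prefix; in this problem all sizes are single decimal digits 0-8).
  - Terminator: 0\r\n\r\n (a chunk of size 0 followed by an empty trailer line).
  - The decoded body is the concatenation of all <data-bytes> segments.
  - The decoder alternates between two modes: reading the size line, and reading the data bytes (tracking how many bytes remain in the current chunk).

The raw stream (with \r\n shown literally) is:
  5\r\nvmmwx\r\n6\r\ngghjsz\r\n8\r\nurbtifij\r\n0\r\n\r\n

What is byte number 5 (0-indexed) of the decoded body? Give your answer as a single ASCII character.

Answer: g

Derivation:
Chunk 1: stream[0..1]='5' size=0x5=5, data at stream[3..8]='vmmwx' -> body[0..5], body so far='vmmwx'
Chunk 2: stream[10..11]='6' size=0x6=6, data at stream[13..19]='gghjsz' -> body[5..11], body so far='vmmwxgghjsz'
Chunk 3: stream[21..22]='8' size=0x8=8, data at stream[24..32]='urbtifij' -> body[11..19], body so far='vmmwxgghjszurbtifij'
Chunk 4: stream[34..35]='0' size=0 (terminator). Final body='vmmwxgghjszurbtifij' (19 bytes)
Body byte 5 = 'g'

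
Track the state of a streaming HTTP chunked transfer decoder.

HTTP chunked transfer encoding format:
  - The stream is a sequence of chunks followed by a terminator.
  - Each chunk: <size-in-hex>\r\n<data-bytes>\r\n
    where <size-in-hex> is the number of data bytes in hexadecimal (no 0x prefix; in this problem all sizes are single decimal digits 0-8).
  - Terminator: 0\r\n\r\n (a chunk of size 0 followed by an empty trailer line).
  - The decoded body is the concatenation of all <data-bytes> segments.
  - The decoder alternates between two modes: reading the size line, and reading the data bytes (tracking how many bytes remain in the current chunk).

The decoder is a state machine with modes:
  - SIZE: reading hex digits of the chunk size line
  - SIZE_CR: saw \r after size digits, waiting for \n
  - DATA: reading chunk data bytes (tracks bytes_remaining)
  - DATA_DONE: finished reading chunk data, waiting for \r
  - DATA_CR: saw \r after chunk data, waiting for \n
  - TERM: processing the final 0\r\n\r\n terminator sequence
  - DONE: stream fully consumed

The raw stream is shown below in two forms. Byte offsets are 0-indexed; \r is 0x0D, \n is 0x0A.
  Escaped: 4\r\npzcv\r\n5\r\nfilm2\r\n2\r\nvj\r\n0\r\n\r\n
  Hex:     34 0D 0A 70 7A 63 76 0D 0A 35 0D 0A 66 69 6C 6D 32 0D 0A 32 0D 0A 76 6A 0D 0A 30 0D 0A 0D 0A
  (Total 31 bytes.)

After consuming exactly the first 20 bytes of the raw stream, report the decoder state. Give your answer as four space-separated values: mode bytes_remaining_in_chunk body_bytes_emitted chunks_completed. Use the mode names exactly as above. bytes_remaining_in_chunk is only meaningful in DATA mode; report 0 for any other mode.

Byte 0 = '4': mode=SIZE remaining=0 emitted=0 chunks_done=0
Byte 1 = 0x0D: mode=SIZE_CR remaining=0 emitted=0 chunks_done=0
Byte 2 = 0x0A: mode=DATA remaining=4 emitted=0 chunks_done=0
Byte 3 = 'p': mode=DATA remaining=3 emitted=1 chunks_done=0
Byte 4 = 'z': mode=DATA remaining=2 emitted=2 chunks_done=0
Byte 5 = 'c': mode=DATA remaining=1 emitted=3 chunks_done=0
Byte 6 = 'v': mode=DATA_DONE remaining=0 emitted=4 chunks_done=0
Byte 7 = 0x0D: mode=DATA_CR remaining=0 emitted=4 chunks_done=0
Byte 8 = 0x0A: mode=SIZE remaining=0 emitted=4 chunks_done=1
Byte 9 = '5': mode=SIZE remaining=0 emitted=4 chunks_done=1
Byte 10 = 0x0D: mode=SIZE_CR remaining=0 emitted=4 chunks_done=1
Byte 11 = 0x0A: mode=DATA remaining=5 emitted=4 chunks_done=1
Byte 12 = 'f': mode=DATA remaining=4 emitted=5 chunks_done=1
Byte 13 = 'i': mode=DATA remaining=3 emitted=6 chunks_done=1
Byte 14 = 'l': mode=DATA remaining=2 emitted=7 chunks_done=1
Byte 15 = 'm': mode=DATA remaining=1 emitted=8 chunks_done=1
Byte 16 = '2': mode=DATA_DONE remaining=0 emitted=9 chunks_done=1
Byte 17 = 0x0D: mode=DATA_CR remaining=0 emitted=9 chunks_done=1
Byte 18 = 0x0A: mode=SIZE remaining=0 emitted=9 chunks_done=2
Byte 19 = '2': mode=SIZE remaining=0 emitted=9 chunks_done=2

Answer: SIZE 0 9 2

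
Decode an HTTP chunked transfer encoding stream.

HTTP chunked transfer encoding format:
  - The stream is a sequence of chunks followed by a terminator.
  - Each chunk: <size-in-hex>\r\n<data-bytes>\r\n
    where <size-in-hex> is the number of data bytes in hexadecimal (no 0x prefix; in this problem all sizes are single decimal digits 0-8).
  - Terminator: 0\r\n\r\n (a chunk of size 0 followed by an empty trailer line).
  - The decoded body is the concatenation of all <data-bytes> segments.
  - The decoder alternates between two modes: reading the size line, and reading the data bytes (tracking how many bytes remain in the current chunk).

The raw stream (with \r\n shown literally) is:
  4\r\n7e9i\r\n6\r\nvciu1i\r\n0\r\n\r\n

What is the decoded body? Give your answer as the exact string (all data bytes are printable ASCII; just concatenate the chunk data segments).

Chunk 1: stream[0..1]='4' size=0x4=4, data at stream[3..7]='7e9i' -> body[0..4], body so far='7e9i'
Chunk 2: stream[9..10]='6' size=0x6=6, data at stream[12..18]='vciu1i' -> body[4..10], body so far='7e9ivciu1i'
Chunk 3: stream[20..21]='0' size=0 (terminator). Final body='7e9ivciu1i' (10 bytes)

Answer: 7e9ivciu1i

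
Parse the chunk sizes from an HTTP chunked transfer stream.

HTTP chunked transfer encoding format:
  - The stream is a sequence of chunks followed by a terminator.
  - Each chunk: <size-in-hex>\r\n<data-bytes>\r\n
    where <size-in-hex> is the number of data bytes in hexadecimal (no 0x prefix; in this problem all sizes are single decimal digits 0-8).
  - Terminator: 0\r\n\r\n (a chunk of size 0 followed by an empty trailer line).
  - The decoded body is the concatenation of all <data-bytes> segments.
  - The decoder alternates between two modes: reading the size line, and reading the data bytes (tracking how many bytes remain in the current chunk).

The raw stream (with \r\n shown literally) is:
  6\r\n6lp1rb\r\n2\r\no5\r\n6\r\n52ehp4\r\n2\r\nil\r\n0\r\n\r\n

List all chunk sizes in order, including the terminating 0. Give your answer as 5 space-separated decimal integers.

Chunk 1: stream[0..1]='6' size=0x6=6, data at stream[3..9]='6lp1rb' -> body[0..6], body so far='6lp1rb'
Chunk 2: stream[11..12]='2' size=0x2=2, data at stream[14..16]='o5' -> body[6..8], body so far='6lp1rbo5'
Chunk 3: stream[18..19]='6' size=0x6=6, data at stream[21..27]='52ehp4' -> body[8..14], body so far='6lp1rbo552ehp4'
Chunk 4: stream[29..30]='2' size=0x2=2, data at stream[32..34]='il' -> body[14..16], body so far='6lp1rbo552ehp4il'
Chunk 5: stream[36..37]='0' size=0 (terminator). Final body='6lp1rbo552ehp4il' (16 bytes)

Answer: 6 2 6 2 0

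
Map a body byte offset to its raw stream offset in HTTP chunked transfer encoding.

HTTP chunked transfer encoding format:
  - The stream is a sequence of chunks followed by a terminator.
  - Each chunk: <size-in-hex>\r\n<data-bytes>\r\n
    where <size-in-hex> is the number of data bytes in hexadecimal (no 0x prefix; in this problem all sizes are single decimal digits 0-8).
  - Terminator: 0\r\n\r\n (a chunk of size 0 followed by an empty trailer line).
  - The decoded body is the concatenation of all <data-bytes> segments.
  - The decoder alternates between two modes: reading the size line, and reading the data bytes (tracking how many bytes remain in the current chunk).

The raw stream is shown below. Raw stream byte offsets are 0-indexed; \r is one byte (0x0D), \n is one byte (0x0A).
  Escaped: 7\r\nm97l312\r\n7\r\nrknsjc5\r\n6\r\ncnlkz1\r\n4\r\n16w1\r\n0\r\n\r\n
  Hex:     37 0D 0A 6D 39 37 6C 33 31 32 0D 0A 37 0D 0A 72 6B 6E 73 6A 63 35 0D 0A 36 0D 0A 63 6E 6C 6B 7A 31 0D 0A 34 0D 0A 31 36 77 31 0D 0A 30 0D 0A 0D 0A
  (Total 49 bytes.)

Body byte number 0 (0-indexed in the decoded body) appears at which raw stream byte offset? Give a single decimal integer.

Answer: 3

Derivation:
Chunk 1: stream[0..1]='7' size=0x7=7, data at stream[3..10]='m97l312' -> body[0..7], body so far='m97l312'
Chunk 2: stream[12..13]='7' size=0x7=7, data at stream[15..22]='rknsjc5' -> body[7..14], body so far='m97l312rknsjc5'
Chunk 3: stream[24..25]='6' size=0x6=6, data at stream[27..33]='cnlkz1' -> body[14..20], body so far='m97l312rknsjc5cnlkz1'
Chunk 4: stream[35..36]='4' size=0x4=4, data at stream[38..42]='16w1' -> body[20..24], body so far='m97l312rknsjc5cnlkz116w1'
Chunk 5: stream[44..45]='0' size=0 (terminator). Final body='m97l312rknsjc5cnlkz116w1' (24 bytes)
Body byte 0 at stream offset 3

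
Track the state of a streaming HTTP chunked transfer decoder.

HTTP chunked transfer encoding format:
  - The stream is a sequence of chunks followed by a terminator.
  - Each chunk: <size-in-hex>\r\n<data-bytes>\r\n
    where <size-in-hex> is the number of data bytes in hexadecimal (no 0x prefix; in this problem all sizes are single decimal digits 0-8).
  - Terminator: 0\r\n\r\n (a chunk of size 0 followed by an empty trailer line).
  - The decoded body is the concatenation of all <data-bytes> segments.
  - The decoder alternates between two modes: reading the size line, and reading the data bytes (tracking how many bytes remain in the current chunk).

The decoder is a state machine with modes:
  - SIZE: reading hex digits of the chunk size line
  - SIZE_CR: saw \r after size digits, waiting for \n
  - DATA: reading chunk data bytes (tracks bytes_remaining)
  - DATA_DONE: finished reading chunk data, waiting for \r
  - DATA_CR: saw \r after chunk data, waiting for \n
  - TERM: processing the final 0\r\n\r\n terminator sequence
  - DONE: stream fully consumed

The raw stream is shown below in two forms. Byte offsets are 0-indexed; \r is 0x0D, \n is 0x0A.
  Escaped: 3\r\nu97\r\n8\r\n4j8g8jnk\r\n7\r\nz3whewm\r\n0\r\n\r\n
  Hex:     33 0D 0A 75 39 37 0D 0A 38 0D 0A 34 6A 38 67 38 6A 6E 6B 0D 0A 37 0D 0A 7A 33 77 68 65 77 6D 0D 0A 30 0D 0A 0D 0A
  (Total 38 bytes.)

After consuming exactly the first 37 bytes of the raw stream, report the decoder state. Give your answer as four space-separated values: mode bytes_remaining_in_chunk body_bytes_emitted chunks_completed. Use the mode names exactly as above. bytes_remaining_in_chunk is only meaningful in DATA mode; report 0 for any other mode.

Answer: TERM 0 18 3

Derivation:
Byte 0 = '3': mode=SIZE remaining=0 emitted=0 chunks_done=0
Byte 1 = 0x0D: mode=SIZE_CR remaining=0 emitted=0 chunks_done=0
Byte 2 = 0x0A: mode=DATA remaining=3 emitted=0 chunks_done=0
Byte 3 = 'u': mode=DATA remaining=2 emitted=1 chunks_done=0
Byte 4 = '9': mode=DATA remaining=1 emitted=2 chunks_done=0
Byte 5 = '7': mode=DATA_DONE remaining=0 emitted=3 chunks_done=0
Byte 6 = 0x0D: mode=DATA_CR remaining=0 emitted=3 chunks_done=0
Byte 7 = 0x0A: mode=SIZE remaining=0 emitted=3 chunks_done=1
Byte 8 = '8': mode=SIZE remaining=0 emitted=3 chunks_done=1
Byte 9 = 0x0D: mode=SIZE_CR remaining=0 emitted=3 chunks_done=1
Byte 10 = 0x0A: mode=DATA remaining=8 emitted=3 chunks_done=1
Byte 11 = '4': mode=DATA remaining=7 emitted=4 chunks_done=1
Byte 12 = 'j': mode=DATA remaining=6 emitted=5 chunks_done=1
Byte 13 = '8': mode=DATA remaining=5 emitted=6 chunks_done=1
Byte 14 = 'g': mode=DATA remaining=4 emitted=7 chunks_done=1
Byte 15 = '8': mode=DATA remaining=3 emitted=8 chunks_done=1
Byte 16 = 'j': mode=DATA remaining=2 emitted=9 chunks_done=1
Byte 17 = 'n': mode=DATA remaining=1 emitted=10 chunks_done=1
Byte 18 = 'k': mode=DATA_DONE remaining=0 emitted=11 chunks_done=1
Byte 19 = 0x0D: mode=DATA_CR remaining=0 emitted=11 chunks_done=1
Byte 20 = 0x0A: mode=SIZE remaining=0 emitted=11 chunks_done=2
Byte 21 = '7': mode=SIZE remaining=0 emitted=11 chunks_done=2
Byte 22 = 0x0D: mode=SIZE_CR remaining=0 emitted=11 chunks_done=2
Byte 23 = 0x0A: mode=DATA remaining=7 emitted=11 chunks_done=2
Byte 24 = 'z': mode=DATA remaining=6 emitted=12 chunks_done=2
Byte 25 = '3': mode=DATA remaining=5 emitted=13 chunks_done=2
Byte 26 = 'w': mode=DATA remaining=4 emitted=14 chunks_done=2
Byte 27 = 'h': mode=DATA remaining=3 emitted=15 chunks_done=2
Byte 28 = 'e': mode=DATA remaining=2 emitted=16 chunks_done=2
Byte 29 = 'w': mode=DATA remaining=1 emitted=17 chunks_done=2
Byte 30 = 'm': mode=DATA_DONE remaining=0 emitted=18 chunks_done=2
Byte 31 = 0x0D: mode=DATA_CR remaining=0 emitted=18 chunks_done=2
Byte 32 = 0x0A: mode=SIZE remaining=0 emitted=18 chunks_done=3
Byte 33 = '0': mode=SIZE remaining=0 emitted=18 chunks_done=3
Byte 34 = 0x0D: mode=SIZE_CR remaining=0 emitted=18 chunks_done=3
Byte 35 = 0x0A: mode=TERM remaining=0 emitted=18 chunks_done=3
Byte 36 = 0x0D: mode=TERM remaining=0 emitted=18 chunks_done=3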